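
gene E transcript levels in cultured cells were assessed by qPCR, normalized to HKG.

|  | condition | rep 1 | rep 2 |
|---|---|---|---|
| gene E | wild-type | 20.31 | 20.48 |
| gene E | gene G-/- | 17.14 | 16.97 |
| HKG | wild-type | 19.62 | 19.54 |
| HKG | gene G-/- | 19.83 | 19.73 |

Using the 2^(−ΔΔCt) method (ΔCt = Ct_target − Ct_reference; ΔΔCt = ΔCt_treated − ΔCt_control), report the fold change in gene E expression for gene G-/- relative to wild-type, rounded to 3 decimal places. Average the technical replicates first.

Mean Ct: gene E wild-type 20.395; gene E gene G-/- 17.055; HKG wild-type 19.580; HKG gene G-/- 19.780
ΔCt(wild-type) = 20.395 − 19.580 = 0.815
ΔCt(gene G-/-) = 17.055 − 19.780 = -2.725
ΔΔCt = -2.725 − 0.815 = -3.540
Fold change = 2^(−(-3.540)) = 2^3.540 = 11.6318

11.632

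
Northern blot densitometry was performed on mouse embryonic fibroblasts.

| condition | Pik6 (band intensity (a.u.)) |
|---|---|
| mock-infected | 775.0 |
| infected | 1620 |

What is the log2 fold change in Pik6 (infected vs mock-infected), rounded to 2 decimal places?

1.06

Fold change = 1620 / 775.0 = 2.0903
log2(2.0903) = 1.064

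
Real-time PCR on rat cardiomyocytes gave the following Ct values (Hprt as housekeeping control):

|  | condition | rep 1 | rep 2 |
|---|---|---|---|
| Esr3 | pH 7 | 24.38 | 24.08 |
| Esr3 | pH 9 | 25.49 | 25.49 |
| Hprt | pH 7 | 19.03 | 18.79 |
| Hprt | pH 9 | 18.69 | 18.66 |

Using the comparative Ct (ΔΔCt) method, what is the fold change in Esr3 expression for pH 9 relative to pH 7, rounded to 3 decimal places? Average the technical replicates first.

Mean Ct: Esr3 pH 7 24.230; Esr3 pH 9 25.490; Hprt pH 7 18.910; Hprt pH 9 18.675
ΔCt(pH 7) = 24.230 − 18.910 = 5.320
ΔCt(pH 9) = 25.490 − 18.675 = 6.815
ΔΔCt = 6.815 − 5.320 = 1.495
Fold change = 2^(−1.495) = 0.3548

0.355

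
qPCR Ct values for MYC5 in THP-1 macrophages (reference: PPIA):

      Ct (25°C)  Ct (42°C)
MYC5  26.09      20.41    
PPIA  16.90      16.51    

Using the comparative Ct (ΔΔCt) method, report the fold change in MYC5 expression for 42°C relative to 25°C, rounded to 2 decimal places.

39.12

ΔCt(25°C) = 26.090 − 16.900 = 9.190
ΔCt(42°C) = 20.410 − 16.510 = 3.900
ΔΔCt = 3.900 − 9.190 = -5.290
Fold change = 2^(−(-5.290)) = 2^5.290 = 39.124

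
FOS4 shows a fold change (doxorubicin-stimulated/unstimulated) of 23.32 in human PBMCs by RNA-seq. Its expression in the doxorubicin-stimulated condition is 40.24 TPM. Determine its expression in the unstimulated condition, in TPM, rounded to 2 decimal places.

unstimulated expression = 40.24 / 23.32 = 1.73

1.73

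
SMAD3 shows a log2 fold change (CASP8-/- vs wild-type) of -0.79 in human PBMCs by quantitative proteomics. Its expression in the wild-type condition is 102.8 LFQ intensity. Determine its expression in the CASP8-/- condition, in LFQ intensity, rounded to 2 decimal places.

59.45

Fold change = 2^(-0.79) = 0.5783
CASP8-/- expression = 102.8 × 0.5783 = 59.45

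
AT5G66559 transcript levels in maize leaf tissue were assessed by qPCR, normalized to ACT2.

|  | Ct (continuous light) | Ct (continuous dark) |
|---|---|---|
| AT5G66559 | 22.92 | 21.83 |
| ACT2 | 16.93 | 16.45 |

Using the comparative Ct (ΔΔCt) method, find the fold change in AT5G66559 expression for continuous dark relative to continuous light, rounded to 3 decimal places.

ΔCt(continuous light) = 22.920 − 16.930 = 5.990
ΔCt(continuous dark) = 21.830 − 16.450 = 5.380
ΔΔCt = 5.380 − 5.990 = -0.610
Fold change = 2^(−(-0.610)) = 2^0.610 = 1.5263

1.526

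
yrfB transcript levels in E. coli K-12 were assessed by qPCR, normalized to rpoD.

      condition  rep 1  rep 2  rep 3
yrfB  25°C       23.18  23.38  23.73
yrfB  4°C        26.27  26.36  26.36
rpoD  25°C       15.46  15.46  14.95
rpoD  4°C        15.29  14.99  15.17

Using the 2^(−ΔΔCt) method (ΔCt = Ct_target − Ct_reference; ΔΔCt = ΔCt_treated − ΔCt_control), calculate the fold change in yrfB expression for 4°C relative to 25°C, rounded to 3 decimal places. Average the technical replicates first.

Mean Ct: yrfB 25°C 23.430; yrfB 4°C 26.330; rpoD 25°C 15.290; rpoD 4°C 15.150
ΔCt(25°C) = 23.430 − 15.290 = 8.140
ΔCt(4°C) = 26.330 − 15.150 = 11.180
ΔΔCt = 11.180 − 8.140 = 3.040
Fold change = 2^(−3.040) = 0.1216

0.122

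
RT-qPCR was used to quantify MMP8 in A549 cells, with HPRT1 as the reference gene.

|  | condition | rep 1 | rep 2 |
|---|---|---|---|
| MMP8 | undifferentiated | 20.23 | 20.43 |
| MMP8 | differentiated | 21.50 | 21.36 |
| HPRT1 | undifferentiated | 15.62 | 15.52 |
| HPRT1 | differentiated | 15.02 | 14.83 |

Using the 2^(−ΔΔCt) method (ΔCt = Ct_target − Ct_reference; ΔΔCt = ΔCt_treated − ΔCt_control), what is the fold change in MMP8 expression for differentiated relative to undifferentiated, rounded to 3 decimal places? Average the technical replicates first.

0.298

Mean Ct: MMP8 undifferentiated 20.330; MMP8 differentiated 21.430; HPRT1 undifferentiated 15.570; HPRT1 differentiated 14.925
ΔCt(undifferentiated) = 20.330 − 15.570 = 4.760
ΔCt(differentiated) = 21.430 − 14.925 = 6.505
ΔΔCt = 6.505 − 4.760 = 1.745
Fold change = 2^(−1.745) = 0.2983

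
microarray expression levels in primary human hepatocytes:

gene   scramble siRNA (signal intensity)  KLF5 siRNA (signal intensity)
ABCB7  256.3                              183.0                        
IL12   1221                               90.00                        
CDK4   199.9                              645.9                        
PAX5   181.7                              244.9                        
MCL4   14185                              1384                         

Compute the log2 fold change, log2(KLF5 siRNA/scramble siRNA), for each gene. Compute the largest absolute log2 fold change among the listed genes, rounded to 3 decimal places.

3.762

log2(183.0/256.3) = -0.486  (ABCB7)
log2(90.00/1221) = -3.762  (IL12)
log2(645.9/199.9) = 1.692  (CDK4)
log2(244.9/181.7) = 0.431  (PAX5)
log2(1384/14185) = -3.357  (MCL4)
The largest magnitude belongs to IL12.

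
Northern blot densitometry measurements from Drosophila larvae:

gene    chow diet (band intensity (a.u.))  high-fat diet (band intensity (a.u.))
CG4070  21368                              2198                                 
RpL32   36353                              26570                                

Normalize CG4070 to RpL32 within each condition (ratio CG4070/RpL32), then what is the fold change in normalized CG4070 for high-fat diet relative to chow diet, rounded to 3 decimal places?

CG4070/RpL32 (chow diet) = 21368 / 36353 = 0.58779
CG4070/RpL32 (high-fat diet) = 2198 / 26570 = 0.082725
Fold change = 0.082725 / 0.58779 = 0.1407

0.141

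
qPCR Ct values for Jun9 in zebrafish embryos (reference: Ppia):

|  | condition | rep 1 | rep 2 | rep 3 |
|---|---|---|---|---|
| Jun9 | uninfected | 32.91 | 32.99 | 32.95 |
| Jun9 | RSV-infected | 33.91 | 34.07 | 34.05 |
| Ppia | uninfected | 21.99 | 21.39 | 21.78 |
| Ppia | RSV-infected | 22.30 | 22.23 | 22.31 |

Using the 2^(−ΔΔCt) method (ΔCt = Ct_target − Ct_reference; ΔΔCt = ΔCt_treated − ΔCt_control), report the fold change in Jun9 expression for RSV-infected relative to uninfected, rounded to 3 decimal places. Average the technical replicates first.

0.707

Mean Ct: Jun9 uninfected 32.950; Jun9 RSV-infected 34.010; Ppia uninfected 21.720; Ppia RSV-infected 22.280
ΔCt(uninfected) = 32.950 − 21.720 = 11.230
ΔCt(RSV-infected) = 34.010 − 22.280 = 11.730
ΔΔCt = 11.730 − 11.230 = 0.500
Fold change = 2^(−0.500) = 0.7071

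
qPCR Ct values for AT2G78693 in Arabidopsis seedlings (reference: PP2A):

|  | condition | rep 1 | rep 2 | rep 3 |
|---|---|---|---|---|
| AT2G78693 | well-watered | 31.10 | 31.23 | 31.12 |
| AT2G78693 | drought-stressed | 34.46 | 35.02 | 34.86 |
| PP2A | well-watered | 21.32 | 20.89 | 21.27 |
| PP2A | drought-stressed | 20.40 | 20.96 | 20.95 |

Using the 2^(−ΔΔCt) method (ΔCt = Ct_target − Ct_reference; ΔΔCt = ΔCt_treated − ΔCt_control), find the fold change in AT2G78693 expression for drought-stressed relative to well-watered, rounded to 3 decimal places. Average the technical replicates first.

Mean Ct: AT2G78693 well-watered 31.150; AT2G78693 drought-stressed 34.780; PP2A well-watered 21.160; PP2A drought-stressed 20.770
ΔCt(well-watered) = 31.150 − 21.160 = 9.990
ΔCt(drought-stressed) = 34.780 − 20.770 = 14.010
ΔΔCt = 14.010 − 9.990 = 4.020
Fold change = 2^(−4.020) = 0.0616

0.062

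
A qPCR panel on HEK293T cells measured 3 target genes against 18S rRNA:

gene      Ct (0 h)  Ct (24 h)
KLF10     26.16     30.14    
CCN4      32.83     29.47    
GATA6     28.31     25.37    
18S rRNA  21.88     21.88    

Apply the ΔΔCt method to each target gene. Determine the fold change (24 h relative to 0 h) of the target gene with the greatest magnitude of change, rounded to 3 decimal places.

0.063

KLF10: ΔΔCt = (30.14−21.88) − (26.16−21.88) = 8.26 − 4.28 = 3.98; fold change = 2^-3.98 = 0.063
CCN4: ΔΔCt = (29.47−21.88) − (32.83−21.88) = 7.59 − 10.95 = -3.36; fold change = 2^3.36 = 10.267
GATA6: ΔΔCt = (25.37−21.88) − (28.31−21.88) = 3.49 − 6.43 = -2.94; fold change = 2^2.94 = 7.674
KLF10 has the largest |ΔΔCt| = 3.98.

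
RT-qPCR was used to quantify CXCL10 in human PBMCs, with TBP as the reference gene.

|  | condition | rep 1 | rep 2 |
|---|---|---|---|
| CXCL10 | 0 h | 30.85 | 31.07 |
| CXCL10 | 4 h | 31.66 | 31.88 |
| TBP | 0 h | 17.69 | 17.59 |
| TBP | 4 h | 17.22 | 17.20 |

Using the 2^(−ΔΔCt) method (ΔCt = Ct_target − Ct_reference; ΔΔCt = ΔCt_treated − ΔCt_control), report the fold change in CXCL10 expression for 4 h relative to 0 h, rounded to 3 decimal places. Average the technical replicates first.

Mean Ct: CXCL10 0 h 30.960; CXCL10 4 h 31.770; TBP 0 h 17.640; TBP 4 h 17.210
ΔCt(0 h) = 30.960 − 17.640 = 13.320
ΔCt(4 h) = 31.770 − 17.210 = 14.560
ΔΔCt = 14.560 − 13.320 = 1.240
Fold change = 2^(−1.240) = 0.4234

0.423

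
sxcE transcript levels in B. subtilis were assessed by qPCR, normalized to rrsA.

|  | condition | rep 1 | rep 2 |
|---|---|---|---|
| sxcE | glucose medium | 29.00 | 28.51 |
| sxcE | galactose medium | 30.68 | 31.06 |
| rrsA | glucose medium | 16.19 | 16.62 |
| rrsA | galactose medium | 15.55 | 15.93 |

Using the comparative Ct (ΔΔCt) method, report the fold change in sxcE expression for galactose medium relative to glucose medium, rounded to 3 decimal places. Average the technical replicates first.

Mean Ct: sxcE glucose medium 28.755; sxcE galactose medium 30.870; rrsA glucose medium 16.405; rrsA galactose medium 15.740
ΔCt(glucose medium) = 28.755 − 16.405 = 12.350
ΔCt(galactose medium) = 30.870 − 15.740 = 15.130
ΔΔCt = 15.130 − 12.350 = 2.780
Fold change = 2^(−2.780) = 0.1456

0.146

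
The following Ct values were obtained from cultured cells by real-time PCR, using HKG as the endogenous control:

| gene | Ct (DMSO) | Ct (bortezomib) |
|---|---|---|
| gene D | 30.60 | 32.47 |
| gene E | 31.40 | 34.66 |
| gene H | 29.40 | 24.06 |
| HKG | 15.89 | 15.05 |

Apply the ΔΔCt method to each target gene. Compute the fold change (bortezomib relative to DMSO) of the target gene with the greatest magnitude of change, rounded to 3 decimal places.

22.627

gene D: ΔΔCt = (32.47−15.05) − (30.60−15.89) = 17.42 − 14.71 = 2.71; fold change = 2^-2.71 = 0.153
gene E: ΔΔCt = (34.66−15.05) − (31.40−15.89) = 19.61 − 15.51 = 4.10; fold change = 2^-4.10 = 0.058
gene H: ΔΔCt = (24.06−15.05) − (29.40−15.89) = 9.01 − 13.51 = -4.50; fold change = 2^4.50 = 22.627
gene H has the largest |ΔΔCt| = 4.50.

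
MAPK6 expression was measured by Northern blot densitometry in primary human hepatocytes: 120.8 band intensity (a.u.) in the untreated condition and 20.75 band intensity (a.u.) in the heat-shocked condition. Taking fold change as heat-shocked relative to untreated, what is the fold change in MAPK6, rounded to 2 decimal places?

Fold change = 20.75 / 120.8 = 0.172
MAPK6 is downregulated.

0.17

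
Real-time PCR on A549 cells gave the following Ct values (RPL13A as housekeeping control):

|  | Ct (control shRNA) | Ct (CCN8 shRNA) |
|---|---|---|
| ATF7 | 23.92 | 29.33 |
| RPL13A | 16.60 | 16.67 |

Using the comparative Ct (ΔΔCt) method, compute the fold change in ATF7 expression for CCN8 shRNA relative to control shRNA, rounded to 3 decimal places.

ΔCt(control shRNA) = 23.920 − 16.600 = 7.320
ΔCt(CCN8 shRNA) = 29.330 − 16.670 = 12.660
ΔΔCt = 12.660 − 7.320 = 5.340
Fold change = 2^(−5.340) = 0.0247

0.025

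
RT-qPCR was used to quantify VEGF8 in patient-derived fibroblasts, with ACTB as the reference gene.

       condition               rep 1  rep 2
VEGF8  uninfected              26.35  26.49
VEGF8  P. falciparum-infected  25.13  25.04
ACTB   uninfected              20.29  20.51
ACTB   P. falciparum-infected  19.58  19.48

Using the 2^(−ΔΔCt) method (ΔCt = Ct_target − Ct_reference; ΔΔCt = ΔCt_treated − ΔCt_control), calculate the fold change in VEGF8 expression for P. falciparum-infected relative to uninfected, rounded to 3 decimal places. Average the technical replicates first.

1.380

Mean Ct: VEGF8 uninfected 26.420; VEGF8 P. falciparum-infected 25.085; ACTB uninfected 20.400; ACTB P. falciparum-infected 19.530
ΔCt(uninfected) = 26.420 − 20.400 = 6.020
ΔCt(P. falciparum-infected) = 25.085 − 19.530 = 5.555
ΔΔCt = 5.555 − 6.020 = -0.465
Fold change = 2^(−(-0.465)) = 2^0.465 = 1.3803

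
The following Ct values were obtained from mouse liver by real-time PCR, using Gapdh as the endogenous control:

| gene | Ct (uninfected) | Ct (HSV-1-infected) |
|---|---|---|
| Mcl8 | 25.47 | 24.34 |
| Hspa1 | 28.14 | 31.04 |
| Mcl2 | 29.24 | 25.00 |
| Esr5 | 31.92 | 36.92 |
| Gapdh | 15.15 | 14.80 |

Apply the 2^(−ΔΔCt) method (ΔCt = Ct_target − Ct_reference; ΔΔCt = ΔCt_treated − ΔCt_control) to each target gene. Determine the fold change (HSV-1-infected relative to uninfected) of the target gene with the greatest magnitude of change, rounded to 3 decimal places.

0.025

Mcl8: ΔΔCt = (24.34−14.80) − (25.47−15.15) = 9.54 − 10.32 = -0.78; fold change = 2^0.78 = 1.717
Hspa1: ΔΔCt = (31.04−14.80) − (28.14−15.15) = 16.24 − 12.99 = 3.25; fold change = 2^-3.25 = 0.105
Mcl2: ΔΔCt = (25.00−14.80) − (29.24−15.15) = 10.20 − 14.09 = -3.89; fold change = 2^3.89 = 14.825
Esr5: ΔΔCt = (36.92−14.80) − (31.92−15.15) = 22.12 − 16.77 = 5.35; fold change = 2^-5.35 = 0.025
Esr5 has the largest |ΔΔCt| = 5.35.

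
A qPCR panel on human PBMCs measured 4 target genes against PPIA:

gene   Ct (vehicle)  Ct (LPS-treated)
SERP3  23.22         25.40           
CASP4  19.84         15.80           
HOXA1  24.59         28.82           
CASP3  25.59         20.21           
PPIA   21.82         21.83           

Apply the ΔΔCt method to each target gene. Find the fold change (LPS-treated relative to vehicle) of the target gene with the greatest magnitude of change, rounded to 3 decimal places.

SERP3: ΔΔCt = (25.40−21.83) − (23.22−21.82) = 3.57 − 1.40 = 2.17; fold change = 2^-2.17 = 0.222
CASP4: ΔΔCt = (15.80−21.83) − (19.84−21.82) = -6.03 − (-1.98) = -4.05; fold change = 2^4.05 = 16.564
HOXA1: ΔΔCt = (28.82−21.83) − (24.59−21.82) = 6.99 − 2.77 = 4.22; fold change = 2^-4.22 = 0.054
CASP3: ΔΔCt = (20.21−21.83) − (25.59−21.82) = -1.62 − 3.77 = -5.39; fold change = 2^5.39 = 41.933
CASP3 has the largest |ΔΔCt| = 5.39.

41.933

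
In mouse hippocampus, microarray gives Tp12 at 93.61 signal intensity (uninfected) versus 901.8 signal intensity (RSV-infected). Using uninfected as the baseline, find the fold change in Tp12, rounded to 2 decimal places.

9.63

Fold change = 901.8 / 93.61 = 9.634
Tp12 is upregulated.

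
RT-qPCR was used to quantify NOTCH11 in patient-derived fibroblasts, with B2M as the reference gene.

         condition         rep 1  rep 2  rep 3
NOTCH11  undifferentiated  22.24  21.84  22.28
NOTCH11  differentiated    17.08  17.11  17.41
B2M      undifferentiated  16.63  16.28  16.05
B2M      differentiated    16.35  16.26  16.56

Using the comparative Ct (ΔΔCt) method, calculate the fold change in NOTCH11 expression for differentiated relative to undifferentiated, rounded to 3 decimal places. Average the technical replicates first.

Mean Ct: NOTCH11 undifferentiated 22.120; NOTCH11 differentiated 17.200; B2M undifferentiated 16.320; B2M differentiated 16.390
ΔCt(undifferentiated) = 22.120 − 16.320 = 5.800
ΔCt(differentiated) = 17.200 − 16.390 = 0.810
ΔΔCt = 0.810 − 5.800 = -4.990
Fold change = 2^(−(-4.990)) = 2^4.990 = 31.7790

31.779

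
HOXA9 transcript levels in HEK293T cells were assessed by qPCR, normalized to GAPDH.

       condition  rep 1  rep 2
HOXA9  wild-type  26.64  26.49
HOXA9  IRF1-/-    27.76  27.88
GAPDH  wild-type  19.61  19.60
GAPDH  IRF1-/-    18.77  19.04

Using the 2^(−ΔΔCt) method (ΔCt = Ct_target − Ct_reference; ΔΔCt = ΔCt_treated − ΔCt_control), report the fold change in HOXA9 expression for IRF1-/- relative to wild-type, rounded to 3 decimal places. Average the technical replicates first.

Mean Ct: HOXA9 wild-type 26.565; HOXA9 IRF1-/- 27.820; GAPDH wild-type 19.605; GAPDH IRF1-/- 18.905
ΔCt(wild-type) = 26.565 − 19.605 = 6.960
ΔCt(IRF1-/-) = 27.820 − 18.905 = 8.915
ΔΔCt = 8.915 − 6.960 = 1.955
Fold change = 2^(−1.955) = 0.2579

0.258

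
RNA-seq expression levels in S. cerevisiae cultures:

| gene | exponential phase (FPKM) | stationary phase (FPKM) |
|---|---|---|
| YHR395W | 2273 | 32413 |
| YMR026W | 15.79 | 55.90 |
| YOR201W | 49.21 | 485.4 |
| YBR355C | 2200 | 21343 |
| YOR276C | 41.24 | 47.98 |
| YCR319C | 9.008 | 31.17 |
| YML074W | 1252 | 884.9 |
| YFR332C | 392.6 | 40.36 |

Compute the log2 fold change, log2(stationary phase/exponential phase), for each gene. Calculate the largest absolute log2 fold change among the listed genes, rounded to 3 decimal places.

log2(32413/2273) = 3.834  (YHR395W)
log2(55.90/15.79) = 1.824  (YMR026W)
log2(485.4/49.21) = 3.302  (YOR201W)
log2(21343/2200) = 3.278  (YBR355C)
log2(47.98/41.24) = 0.218  (YOR276C)
log2(31.17/9.008) = 1.791  (YCR319C)
log2(884.9/1252) = -0.501  (YML074W)
log2(40.36/392.6) = -3.282  (YFR332C)
The largest magnitude belongs to YHR395W.

3.834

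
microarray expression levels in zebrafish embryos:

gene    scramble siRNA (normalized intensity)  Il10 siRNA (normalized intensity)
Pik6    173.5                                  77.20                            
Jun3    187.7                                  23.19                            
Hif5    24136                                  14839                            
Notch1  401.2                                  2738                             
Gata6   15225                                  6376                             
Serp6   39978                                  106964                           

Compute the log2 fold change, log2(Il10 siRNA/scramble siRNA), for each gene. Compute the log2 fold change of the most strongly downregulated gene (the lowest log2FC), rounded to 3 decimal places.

-3.017

log2(77.20/173.5) = -1.168  (Pik6)
log2(23.19/187.7) = -3.017  (Jun3)
log2(14839/24136) = -0.702  (Hif5)
log2(2738/401.2) = 2.771  (Notch1)
log2(6376/15225) = -1.256  (Gata6)
log2(106964/39978) = 1.420  (Serp6)
Jun3 is most strongly downregulated.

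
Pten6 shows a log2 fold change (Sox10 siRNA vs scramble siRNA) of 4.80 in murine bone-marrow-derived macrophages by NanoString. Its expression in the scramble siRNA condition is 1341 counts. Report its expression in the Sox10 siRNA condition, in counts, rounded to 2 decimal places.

Fold change = 2^(4.80) = 27.8576
Sox10 siRNA expression = 1341 × 27.8576 = 37357.07

37357.07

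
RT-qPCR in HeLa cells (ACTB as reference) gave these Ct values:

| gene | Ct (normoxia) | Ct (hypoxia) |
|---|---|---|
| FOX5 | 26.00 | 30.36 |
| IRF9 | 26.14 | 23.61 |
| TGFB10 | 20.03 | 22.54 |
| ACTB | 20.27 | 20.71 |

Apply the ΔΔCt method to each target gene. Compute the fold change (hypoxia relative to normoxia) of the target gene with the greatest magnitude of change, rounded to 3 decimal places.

FOX5: ΔΔCt = (30.36−20.71) − (26.00−20.27) = 9.65 − 5.73 = 3.92; fold change = 2^-3.92 = 0.066
IRF9: ΔΔCt = (23.61−20.71) − (26.14−20.27) = 2.90 − 5.87 = -2.97; fold change = 2^2.97 = 7.835
TGFB10: ΔΔCt = (22.54−20.71) − (20.03−20.27) = 1.83 − (-0.24) = 2.07; fold change = 2^-2.07 = 0.238
FOX5 has the largest |ΔΔCt| = 3.92.

0.066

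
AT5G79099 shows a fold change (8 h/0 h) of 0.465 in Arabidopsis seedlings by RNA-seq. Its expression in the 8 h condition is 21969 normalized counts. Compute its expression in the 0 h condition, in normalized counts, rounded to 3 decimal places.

0 h expression = 21969 / 0.465 = 47245.161

47245.161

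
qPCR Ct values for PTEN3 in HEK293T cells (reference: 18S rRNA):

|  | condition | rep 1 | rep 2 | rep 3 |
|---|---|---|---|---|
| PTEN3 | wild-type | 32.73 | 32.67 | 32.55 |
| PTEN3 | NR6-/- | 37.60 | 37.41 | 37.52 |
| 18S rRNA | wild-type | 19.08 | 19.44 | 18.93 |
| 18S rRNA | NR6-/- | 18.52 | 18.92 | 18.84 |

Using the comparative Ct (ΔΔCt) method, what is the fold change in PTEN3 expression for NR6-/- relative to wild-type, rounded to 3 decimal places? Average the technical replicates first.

Mean Ct: PTEN3 wild-type 32.650; PTEN3 NR6-/- 37.510; 18S rRNA wild-type 19.150; 18S rRNA NR6-/- 18.760
ΔCt(wild-type) = 32.650 − 19.150 = 13.500
ΔCt(NR6-/-) = 37.510 − 18.760 = 18.750
ΔΔCt = 18.750 − 13.500 = 5.250
Fold change = 2^(−5.250) = 0.0263

0.026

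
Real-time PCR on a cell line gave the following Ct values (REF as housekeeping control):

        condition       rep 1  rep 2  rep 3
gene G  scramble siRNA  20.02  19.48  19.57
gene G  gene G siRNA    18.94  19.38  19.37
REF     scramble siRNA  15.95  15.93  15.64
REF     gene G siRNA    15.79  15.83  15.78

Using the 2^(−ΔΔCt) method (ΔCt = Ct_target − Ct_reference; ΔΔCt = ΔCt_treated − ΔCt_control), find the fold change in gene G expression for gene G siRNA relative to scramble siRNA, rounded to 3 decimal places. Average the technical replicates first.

Mean Ct: gene G scramble siRNA 19.690; gene G gene G siRNA 19.230; REF scramble siRNA 15.840; REF gene G siRNA 15.800
ΔCt(scramble siRNA) = 19.690 − 15.840 = 3.850
ΔCt(gene G siRNA) = 19.230 − 15.800 = 3.430
ΔΔCt = 3.430 − 3.850 = -0.420
Fold change = 2^(−(-0.420)) = 2^0.420 = 1.3379

1.338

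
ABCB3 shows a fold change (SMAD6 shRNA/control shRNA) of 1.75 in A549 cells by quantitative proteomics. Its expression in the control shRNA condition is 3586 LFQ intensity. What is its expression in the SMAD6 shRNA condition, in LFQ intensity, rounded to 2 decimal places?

SMAD6 shRNA expression = 3586 × 1.75 = 6275.50

6275.50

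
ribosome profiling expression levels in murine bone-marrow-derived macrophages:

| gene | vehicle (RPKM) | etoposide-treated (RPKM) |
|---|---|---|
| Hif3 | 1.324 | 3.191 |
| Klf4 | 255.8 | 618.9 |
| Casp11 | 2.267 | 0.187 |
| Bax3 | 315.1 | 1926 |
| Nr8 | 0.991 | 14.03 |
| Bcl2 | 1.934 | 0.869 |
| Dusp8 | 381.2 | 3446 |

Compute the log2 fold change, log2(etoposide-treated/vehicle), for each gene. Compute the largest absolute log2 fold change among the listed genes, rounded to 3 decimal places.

log2(3.191/1.324) = 1.269  (Hif3)
log2(618.9/255.8) = 1.275  (Klf4)
log2(0.187/2.267) = -3.600  (Casp11)
log2(1926/315.1) = 2.612  (Bax3)
log2(14.03/0.991) = 3.823  (Nr8)
log2(0.869/1.934) = -1.154  (Bcl2)
log2(3446/381.2) = 3.176  (Dusp8)
The largest magnitude belongs to Nr8.

3.823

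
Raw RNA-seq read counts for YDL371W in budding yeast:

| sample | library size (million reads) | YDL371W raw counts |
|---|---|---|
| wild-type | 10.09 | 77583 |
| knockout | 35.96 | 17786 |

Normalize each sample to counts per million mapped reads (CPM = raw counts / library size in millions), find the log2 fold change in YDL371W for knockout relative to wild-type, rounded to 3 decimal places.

-3.958

CPM(wild-type) = 77583 / 10.09 = 7689.0981
CPM(knockout) = 17786 / 35.96 = 494.6051
Fold change = 494.6051 / 7689.0981 = 0.06433
log2(0.06433) = -3.9585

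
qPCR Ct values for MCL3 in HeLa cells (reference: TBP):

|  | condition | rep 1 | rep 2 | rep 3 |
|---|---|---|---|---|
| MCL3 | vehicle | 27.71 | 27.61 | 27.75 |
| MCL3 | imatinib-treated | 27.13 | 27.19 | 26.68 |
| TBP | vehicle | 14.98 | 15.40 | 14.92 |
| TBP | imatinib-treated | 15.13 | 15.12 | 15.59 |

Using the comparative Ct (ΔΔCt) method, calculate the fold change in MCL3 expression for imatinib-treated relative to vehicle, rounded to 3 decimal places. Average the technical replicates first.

1.828

Mean Ct: MCL3 vehicle 27.690; MCL3 imatinib-treated 27.000; TBP vehicle 15.100; TBP imatinib-treated 15.280
ΔCt(vehicle) = 27.690 − 15.100 = 12.590
ΔCt(imatinib-treated) = 27.000 − 15.280 = 11.720
ΔΔCt = 11.720 − 12.590 = -0.870
Fold change = 2^(−(-0.870)) = 2^0.870 = 1.8277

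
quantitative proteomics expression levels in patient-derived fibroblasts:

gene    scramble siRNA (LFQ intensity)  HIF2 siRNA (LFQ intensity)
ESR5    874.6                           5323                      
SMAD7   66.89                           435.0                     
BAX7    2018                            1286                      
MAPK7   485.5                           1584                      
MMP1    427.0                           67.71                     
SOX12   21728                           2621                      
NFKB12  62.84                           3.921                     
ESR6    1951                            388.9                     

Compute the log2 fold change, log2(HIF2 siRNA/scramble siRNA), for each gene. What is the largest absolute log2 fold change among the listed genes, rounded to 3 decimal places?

4.002

log2(5323/874.6) = 2.606  (ESR5)
log2(435.0/66.89) = 2.701  (SMAD7)
log2(1286/2018) = -0.650  (BAX7)
log2(1584/485.5) = 1.706  (MAPK7)
log2(67.71/427.0) = -2.657  (MMP1)
log2(2621/21728) = -3.051  (SOX12)
log2(3.921/62.84) = -4.002  (NFKB12)
log2(388.9/1951) = -2.327  (ESR6)
The largest magnitude belongs to NFKB12.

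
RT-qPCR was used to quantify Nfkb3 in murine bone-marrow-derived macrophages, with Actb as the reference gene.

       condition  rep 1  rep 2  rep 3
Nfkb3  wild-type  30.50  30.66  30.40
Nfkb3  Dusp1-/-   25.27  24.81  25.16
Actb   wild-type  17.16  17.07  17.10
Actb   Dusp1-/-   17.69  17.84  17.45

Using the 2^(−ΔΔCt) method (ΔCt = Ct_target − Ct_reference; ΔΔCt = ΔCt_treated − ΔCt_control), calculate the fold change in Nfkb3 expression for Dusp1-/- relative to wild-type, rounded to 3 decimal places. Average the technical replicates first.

Mean Ct: Nfkb3 wild-type 30.520; Nfkb3 Dusp1-/- 25.080; Actb wild-type 17.110; Actb Dusp1-/- 17.660
ΔCt(wild-type) = 30.520 − 17.110 = 13.410
ΔCt(Dusp1-/-) = 25.080 − 17.660 = 7.420
ΔΔCt = 7.420 − 13.410 = -5.990
Fold change = 2^(−(-5.990)) = 2^5.990 = 63.5579

63.558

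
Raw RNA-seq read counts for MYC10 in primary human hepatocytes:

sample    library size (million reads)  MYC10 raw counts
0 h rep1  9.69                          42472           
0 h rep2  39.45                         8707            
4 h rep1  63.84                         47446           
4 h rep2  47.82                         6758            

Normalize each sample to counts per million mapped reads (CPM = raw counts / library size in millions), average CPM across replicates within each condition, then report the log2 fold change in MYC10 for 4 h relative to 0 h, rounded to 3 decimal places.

-2.380

CPM(0 h rep1) = 42472 / 9.69 = 4383.0753
CPM(0 h rep2) = 8707 / 39.45 = 220.7098
CPM(4 h rep1) = 47446 / 63.84 = 743.2018
CPM(4 h rep2) = 6758 / 47.82 = 141.3216
mean CPM(0 h) = 2301.8925; mean CPM(4 h) = 442.2617
Fold change = 442.2617 / 2301.8925 = 0.19213
log2(0.19213) = -2.3798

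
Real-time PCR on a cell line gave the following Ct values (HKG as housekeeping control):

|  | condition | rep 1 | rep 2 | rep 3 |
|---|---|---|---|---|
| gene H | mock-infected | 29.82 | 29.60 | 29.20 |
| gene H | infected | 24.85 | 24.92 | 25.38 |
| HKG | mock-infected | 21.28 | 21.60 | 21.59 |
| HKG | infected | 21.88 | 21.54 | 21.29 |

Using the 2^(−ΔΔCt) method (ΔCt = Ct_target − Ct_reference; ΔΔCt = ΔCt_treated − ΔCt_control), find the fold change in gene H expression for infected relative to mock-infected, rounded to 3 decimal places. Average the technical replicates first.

23.752

Mean Ct: gene H mock-infected 29.540; gene H infected 25.050; HKG mock-infected 21.490; HKG infected 21.570
ΔCt(mock-infected) = 29.540 − 21.490 = 8.050
ΔCt(infected) = 25.050 − 21.570 = 3.480
ΔΔCt = 3.480 − 8.050 = -4.570
Fold change = 2^(−(-4.570)) = 2^4.570 = 23.7524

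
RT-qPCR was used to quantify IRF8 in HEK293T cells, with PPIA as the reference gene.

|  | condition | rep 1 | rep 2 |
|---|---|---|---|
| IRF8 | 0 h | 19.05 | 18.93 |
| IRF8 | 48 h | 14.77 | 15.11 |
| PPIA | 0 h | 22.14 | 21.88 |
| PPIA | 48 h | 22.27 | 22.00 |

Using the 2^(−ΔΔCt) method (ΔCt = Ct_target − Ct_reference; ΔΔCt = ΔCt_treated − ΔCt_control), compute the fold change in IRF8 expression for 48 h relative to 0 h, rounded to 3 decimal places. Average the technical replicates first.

18.063

Mean Ct: IRF8 0 h 18.990; IRF8 48 h 14.940; PPIA 0 h 22.010; PPIA 48 h 22.135
ΔCt(0 h) = 18.990 − 22.010 = -3.020
ΔCt(48 h) = 14.940 − 22.135 = -7.195
ΔΔCt = -7.195 − (-3.020) = -4.175
Fold change = 2^(−(-4.175)) = 2^4.175 = 18.0634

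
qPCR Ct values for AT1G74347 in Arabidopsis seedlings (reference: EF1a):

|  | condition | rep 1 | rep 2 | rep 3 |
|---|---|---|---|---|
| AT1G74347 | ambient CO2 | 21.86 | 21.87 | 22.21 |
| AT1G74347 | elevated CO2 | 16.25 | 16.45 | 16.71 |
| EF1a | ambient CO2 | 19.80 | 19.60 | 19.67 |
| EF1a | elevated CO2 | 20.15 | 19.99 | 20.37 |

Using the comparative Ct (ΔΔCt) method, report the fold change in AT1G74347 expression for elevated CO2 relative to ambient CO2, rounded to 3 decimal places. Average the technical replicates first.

63.558

Mean Ct: AT1G74347 ambient CO2 21.980; AT1G74347 elevated CO2 16.470; EF1a ambient CO2 19.690; EF1a elevated CO2 20.170
ΔCt(ambient CO2) = 21.980 − 19.690 = 2.290
ΔCt(elevated CO2) = 16.470 − 20.170 = -3.700
ΔΔCt = -3.700 − 2.290 = -5.990
Fold change = 2^(−(-5.990)) = 2^5.990 = 63.5579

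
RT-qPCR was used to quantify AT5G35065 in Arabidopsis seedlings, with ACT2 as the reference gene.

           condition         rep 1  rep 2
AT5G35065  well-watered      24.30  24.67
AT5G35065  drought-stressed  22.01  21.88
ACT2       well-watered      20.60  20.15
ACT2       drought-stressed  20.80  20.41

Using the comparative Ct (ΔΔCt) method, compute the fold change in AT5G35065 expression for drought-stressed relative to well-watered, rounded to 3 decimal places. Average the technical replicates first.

Mean Ct: AT5G35065 well-watered 24.485; AT5G35065 drought-stressed 21.945; ACT2 well-watered 20.375; ACT2 drought-stressed 20.605
ΔCt(well-watered) = 24.485 − 20.375 = 4.110
ΔCt(drought-stressed) = 21.945 − 20.605 = 1.340
ΔΔCt = 1.340 − 4.110 = -2.770
Fold change = 2^(−(-2.770)) = 2^2.770 = 6.8211

6.821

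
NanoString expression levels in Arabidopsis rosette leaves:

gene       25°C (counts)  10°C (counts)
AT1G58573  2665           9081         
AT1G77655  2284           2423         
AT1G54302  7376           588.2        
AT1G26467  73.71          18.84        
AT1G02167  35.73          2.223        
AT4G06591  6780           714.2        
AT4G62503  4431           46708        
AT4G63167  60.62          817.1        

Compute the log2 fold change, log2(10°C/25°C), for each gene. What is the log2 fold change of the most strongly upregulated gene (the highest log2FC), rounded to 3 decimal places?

log2(9081/2665) = 1.769  (AT1G58573)
log2(2423/2284) = 0.085  (AT1G77655)
log2(588.2/7376) = -3.648  (AT1G54302)
log2(18.84/73.71) = -1.968  (AT1G26467)
log2(2.223/35.73) = -4.007  (AT1G02167)
log2(714.2/6780) = -3.247  (AT4G06591)
log2(46708/4431) = 3.398  (AT4G62503)
log2(817.1/60.62) = 3.753  (AT4G63167)
AT4G63167 is most strongly upregulated.

3.753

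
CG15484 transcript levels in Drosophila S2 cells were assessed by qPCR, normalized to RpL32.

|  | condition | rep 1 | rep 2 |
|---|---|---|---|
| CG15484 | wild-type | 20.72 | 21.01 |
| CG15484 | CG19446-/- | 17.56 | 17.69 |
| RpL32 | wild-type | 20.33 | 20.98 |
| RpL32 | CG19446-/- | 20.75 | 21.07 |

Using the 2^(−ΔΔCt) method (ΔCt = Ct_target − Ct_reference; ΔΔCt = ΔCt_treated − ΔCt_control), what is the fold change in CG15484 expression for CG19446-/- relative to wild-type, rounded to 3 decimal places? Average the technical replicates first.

11.275

Mean Ct: CG15484 wild-type 20.865; CG15484 CG19446-/- 17.625; RpL32 wild-type 20.655; RpL32 CG19446-/- 20.910
ΔCt(wild-type) = 20.865 − 20.655 = 0.210
ΔCt(CG19446-/-) = 17.625 − 20.910 = -3.285
ΔΔCt = -3.285 − 0.210 = -3.495
Fold change = 2^(−(-3.495)) = 2^3.495 = 11.2746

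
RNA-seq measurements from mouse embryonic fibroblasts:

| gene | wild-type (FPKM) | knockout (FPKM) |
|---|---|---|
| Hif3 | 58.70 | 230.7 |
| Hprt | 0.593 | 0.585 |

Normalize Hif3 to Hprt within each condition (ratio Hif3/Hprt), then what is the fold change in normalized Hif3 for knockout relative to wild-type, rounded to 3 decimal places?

3.984

Hif3/Hprt (wild-type) = 58.70 / 0.593 = 98.988
Hif3/Hprt (knockout) = 230.7 / 0.585 = 394.36
Fold change = 394.36 / 98.988 = 3.9839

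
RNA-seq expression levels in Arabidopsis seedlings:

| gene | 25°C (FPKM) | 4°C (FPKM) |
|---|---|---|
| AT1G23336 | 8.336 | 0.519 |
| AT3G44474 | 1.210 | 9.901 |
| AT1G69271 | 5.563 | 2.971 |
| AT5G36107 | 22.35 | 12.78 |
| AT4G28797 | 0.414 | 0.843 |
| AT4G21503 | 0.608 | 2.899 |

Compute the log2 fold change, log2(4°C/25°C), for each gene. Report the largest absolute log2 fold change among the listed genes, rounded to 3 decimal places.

log2(0.519/8.336) = -4.006  (AT1G23336)
log2(9.901/1.210) = 3.033  (AT3G44474)
log2(2.971/5.563) = -0.905  (AT1G69271)
log2(12.78/22.35) = -0.806  (AT5G36107)
log2(0.843/0.414) = 1.026  (AT4G28797)
log2(2.899/0.608) = 2.253  (AT4G21503)
The largest magnitude belongs to AT1G23336.

4.006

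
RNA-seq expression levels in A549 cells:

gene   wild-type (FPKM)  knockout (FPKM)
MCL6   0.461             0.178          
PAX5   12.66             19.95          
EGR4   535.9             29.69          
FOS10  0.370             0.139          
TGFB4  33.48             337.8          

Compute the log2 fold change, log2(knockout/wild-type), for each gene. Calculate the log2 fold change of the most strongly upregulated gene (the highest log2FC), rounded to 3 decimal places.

3.335

log2(0.178/0.461) = -1.373  (MCL6)
log2(19.95/12.66) = 0.656  (PAX5)
log2(29.69/535.9) = -4.174  (EGR4)
log2(0.139/0.370) = -1.412  (FOS10)
log2(337.8/33.48) = 3.335  (TGFB4)
TGFB4 is most strongly upregulated.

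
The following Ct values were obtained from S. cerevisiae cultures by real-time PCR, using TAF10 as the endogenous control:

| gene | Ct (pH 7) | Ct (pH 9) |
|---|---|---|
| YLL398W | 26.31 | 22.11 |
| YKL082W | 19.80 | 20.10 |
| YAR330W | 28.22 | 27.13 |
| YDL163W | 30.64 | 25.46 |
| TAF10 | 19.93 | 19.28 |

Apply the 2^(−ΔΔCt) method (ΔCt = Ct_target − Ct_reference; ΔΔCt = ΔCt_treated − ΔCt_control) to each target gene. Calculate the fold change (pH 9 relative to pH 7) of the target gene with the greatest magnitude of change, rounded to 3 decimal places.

YLL398W: ΔΔCt = (22.11−19.28) − (26.31−19.93) = 2.83 − 6.38 = -3.55; fold change = 2^3.55 = 11.713
YKL082W: ΔΔCt = (20.10−19.28) − (19.80−19.93) = 0.82 − (-0.13) = 0.95; fold change = 2^-0.95 = 0.518
YAR330W: ΔΔCt = (27.13−19.28) − (28.22−19.93) = 7.85 − 8.29 = -0.44; fold change = 2^0.44 = 1.357
YDL163W: ΔΔCt = (25.46−19.28) − (30.64−19.93) = 6.18 − 10.71 = -4.53; fold change = 2^4.53 = 23.103
YDL163W has the largest |ΔΔCt| = 4.53.

23.103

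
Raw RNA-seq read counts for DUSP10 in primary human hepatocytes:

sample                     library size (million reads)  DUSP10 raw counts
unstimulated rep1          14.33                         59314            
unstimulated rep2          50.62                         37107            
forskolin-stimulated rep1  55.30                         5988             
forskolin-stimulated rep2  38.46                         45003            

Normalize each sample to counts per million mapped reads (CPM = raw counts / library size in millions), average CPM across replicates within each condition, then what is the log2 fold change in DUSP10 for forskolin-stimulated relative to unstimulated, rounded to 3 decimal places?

-1.930

CPM(unstimulated rep1) = 59314 / 14.33 = 4139.1486
CPM(unstimulated rep2) = 37107 / 50.62 = 733.0502
CPM(forskolin-stimulated rep1) = 5988 / 55.30 = 108.2821
CPM(forskolin-stimulated rep2) = 45003 / 38.46 = 1170.1248
mean CPM(unstimulated) = 2436.0994; mean CPM(forskolin-stimulated) = 639.2035
Fold change = 639.2035 / 2436.0994 = 0.26239
log2(0.26239) = -1.9302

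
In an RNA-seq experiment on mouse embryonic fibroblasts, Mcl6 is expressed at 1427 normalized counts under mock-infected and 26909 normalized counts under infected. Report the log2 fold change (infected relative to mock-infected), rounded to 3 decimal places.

4.237

Fold change = 26909 / 1427 = 18.8570
log2(18.8570) = 4.2370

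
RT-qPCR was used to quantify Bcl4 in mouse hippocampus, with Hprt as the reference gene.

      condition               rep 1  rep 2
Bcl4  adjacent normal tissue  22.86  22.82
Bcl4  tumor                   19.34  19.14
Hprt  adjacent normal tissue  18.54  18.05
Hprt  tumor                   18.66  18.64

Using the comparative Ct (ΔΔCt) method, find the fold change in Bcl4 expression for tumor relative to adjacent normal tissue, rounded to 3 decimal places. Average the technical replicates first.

15.509

Mean Ct: Bcl4 adjacent normal tissue 22.840; Bcl4 tumor 19.240; Hprt adjacent normal tissue 18.295; Hprt tumor 18.650
ΔCt(adjacent normal tissue) = 22.840 − 18.295 = 4.545
ΔCt(tumor) = 19.240 − 18.650 = 0.590
ΔΔCt = 0.590 − 4.545 = -3.955
Fold change = 2^(−(-3.955)) = 2^3.955 = 15.5086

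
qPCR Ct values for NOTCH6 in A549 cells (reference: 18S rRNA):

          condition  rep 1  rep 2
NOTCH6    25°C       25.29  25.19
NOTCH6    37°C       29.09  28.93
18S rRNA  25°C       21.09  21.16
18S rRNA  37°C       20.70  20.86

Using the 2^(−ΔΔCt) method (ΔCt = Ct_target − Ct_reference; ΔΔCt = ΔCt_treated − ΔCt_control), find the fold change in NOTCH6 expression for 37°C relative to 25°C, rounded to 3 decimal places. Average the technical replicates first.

0.058

Mean Ct: NOTCH6 25°C 25.240; NOTCH6 37°C 29.010; 18S rRNA 25°C 21.125; 18S rRNA 37°C 20.780
ΔCt(25°C) = 25.240 − 21.125 = 4.115
ΔCt(37°C) = 29.010 − 20.780 = 8.230
ΔΔCt = 8.230 − 4.115 = 4.115
Fold change = 2^(−4.115) = 0.0577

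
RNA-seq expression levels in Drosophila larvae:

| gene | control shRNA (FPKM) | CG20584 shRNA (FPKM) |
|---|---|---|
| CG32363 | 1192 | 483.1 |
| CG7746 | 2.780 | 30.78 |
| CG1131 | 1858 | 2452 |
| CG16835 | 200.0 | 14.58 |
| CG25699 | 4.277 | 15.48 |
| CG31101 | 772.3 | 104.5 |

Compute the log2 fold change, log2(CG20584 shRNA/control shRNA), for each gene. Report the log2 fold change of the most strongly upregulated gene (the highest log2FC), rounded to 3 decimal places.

3.469

log2(483.1/1192) = -1.303  (CG32363)
log2(30.78/2.780) = 3.469  (CG7746)
log2(2452/1858) = 0.400  (CG1131)
log2(14.58/200.0) = -3.778  (CG16835)
log2(15.48/4.277) = 1.856  (CG25699)
log2(104.5/772.3) = -2.886  (CG31101)
CG7746 is most strongly upregulated.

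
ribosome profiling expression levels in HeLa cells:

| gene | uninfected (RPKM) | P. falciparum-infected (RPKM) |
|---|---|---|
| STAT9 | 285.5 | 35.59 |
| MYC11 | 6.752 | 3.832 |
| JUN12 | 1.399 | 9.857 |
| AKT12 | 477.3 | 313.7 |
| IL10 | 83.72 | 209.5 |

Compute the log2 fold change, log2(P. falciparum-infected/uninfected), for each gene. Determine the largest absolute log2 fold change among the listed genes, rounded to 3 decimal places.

3.004

log2(35.59/285.5) = -3.004  (STAT9)
log2(3.832/6.752) = -0.817  (MYC11)
log2(9.857/1.399) = 2.817  (JUN12)
log2(313.7/477.3) = -0.606  (AKT12)
log2(209.5/83.72) = 1.323  (IL10)
The largest magnitude belongs to STAT9.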